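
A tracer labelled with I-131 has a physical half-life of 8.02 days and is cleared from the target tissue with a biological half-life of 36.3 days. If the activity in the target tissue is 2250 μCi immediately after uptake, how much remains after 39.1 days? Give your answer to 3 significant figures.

36.3 μCi

1/t_eff = 1/t_phys + 1/t_biol = 1/8.02 + 1/36.3 = 0.15224 per day.
t_eff = 8.02 × 36.3 / (8.02 + 36.3) ≈ 6.5687 days.
Remaining = 2250 × (1/2)^(39.1/6.5687) = 2250 × (1/2)^5.9524 ≈ 36.334 μCi.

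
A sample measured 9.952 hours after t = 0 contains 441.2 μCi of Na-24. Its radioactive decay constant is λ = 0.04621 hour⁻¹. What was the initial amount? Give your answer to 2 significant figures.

700 μCi

t½ = ln 2 / λ = 0.69315 / 0.04621 ≈ 15 hours.
Number of half-lives elapsed: n = 9.952/15 ≈ 0.66347.
A₀ = A × 2^n = 441.2 × 2^0.66347 = 441.2 × 1.5839 ≈ 698.81 μCi.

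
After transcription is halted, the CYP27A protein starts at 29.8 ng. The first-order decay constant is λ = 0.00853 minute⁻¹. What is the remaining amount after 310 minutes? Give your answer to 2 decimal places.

t½ = ln 2 / λ = 0.69315 / 0.00853 ≈ 81.26 minutes.
Number of half-lives: n = 310/81.26 ≈ 3.8149.
Remaining = 29.8 × (1/2)^3.8149 = 29.8 × 0.071055 ≈ 2.1174 ng.

2.12 ng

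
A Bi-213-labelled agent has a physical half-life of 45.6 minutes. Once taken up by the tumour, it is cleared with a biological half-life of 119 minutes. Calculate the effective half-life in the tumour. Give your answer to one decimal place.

1/t_eff = 1/t_phys + 1/t_biol = 1/45.6 + 1/119 = 0.030333 per minute.
t_eff = 45.6 × 119 / (45.6 + 119) ≈ 32.967 minutes.

33.0 minutes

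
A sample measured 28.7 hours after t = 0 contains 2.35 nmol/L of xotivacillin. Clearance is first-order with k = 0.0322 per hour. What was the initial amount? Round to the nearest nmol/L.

6 nmol/L

t½ = ln 2 / k = 0.69315 / 0.0322 ≈ 21.526 hours.
Number of half-lives elapsed: n = 28.7/21.526 ≈ 1.3333.
A₀ = A × 2^n = 2.35 × 2^1.3333 = 2.35 × 2.5197 ≈ 5.9213 nmol/L.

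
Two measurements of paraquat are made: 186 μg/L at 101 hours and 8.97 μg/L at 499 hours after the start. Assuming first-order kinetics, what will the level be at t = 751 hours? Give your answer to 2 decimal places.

1.32 μg/L

Over Δt = 499 − 101 = 398 hours, the level fell by a factor of 186/8.97 ≈ 20.736.
n = log₂(20.736) ≈ 4.3741 half-lives, so t½ = 398/4.3741 ≈ 90.991 hours.
From t = 499 to t = 751: 8.97 × (1/2)^((751−499)/90.991) ≈ 1.3155 μg/L.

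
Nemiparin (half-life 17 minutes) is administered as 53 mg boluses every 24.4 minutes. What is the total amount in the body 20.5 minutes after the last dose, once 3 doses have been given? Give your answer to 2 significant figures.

The 3 doses were given 69.3, 44.9, 20.5 minutes ago.
Total = 53·(1/2)^(69.3/17) + 53·(1/2)^(44.9/17) + 53·(1/2)^(20.5/17)
      = 3.1415 + 8.4958 + 22.976 ≈ 34.613 mg.

35 mg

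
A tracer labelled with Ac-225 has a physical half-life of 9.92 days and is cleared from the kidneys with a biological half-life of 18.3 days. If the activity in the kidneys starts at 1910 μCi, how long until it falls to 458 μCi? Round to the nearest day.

13 days

1/t_eff = 1/t_phys + 1/t_biol = 1/9.92 + 1/18.3 = 0.15545 per day.
t_eff = 9.92 × 18.3 / (9.92 + 18.3) ≈ 6.4329 days.
n = log₂(1910/458) ≈ 2.0602; t = 2.0602 × 6.4329 ≈ 13.253 days.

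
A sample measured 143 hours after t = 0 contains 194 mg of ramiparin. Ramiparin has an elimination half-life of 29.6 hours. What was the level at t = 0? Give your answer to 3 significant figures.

5520 mg

Number of half-lives elapsed: n = 143/29.6 ≈ 4.8311.
A₀ = A × 2^n = 194 × 2^4.8311 = 194 × 28.464 ≈ 5522.1 mg.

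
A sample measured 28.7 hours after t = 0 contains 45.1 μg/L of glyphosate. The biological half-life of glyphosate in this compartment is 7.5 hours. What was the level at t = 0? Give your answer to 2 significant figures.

640 μg/L

Number of half-lives elapsed: n = 28.7/7.5 ≈ 3.8267.
A₀ = A × 2^n = 45.1 × 2^3.8267 = 45.1 × 14.189 ≈ 639.91 μg/L.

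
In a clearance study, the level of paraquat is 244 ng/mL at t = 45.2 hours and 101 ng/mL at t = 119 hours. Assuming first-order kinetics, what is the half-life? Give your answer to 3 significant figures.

Over Δt = 119 − 45.2 = 73.8 hours, the level fell by a factor of 244/101 ≈ 2.4158.
n = log₂(2.4158) ≈ 1.2725 half-lives, so t½ = 73.8/1.2725 ≈ 57.995 hours.

58.0 hours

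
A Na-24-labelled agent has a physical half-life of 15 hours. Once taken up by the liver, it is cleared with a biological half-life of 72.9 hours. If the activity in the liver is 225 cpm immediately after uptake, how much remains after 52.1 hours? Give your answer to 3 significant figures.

12.3 cpm

1/t_eff = 1/t_phys + 1/t_biol = 1/15 + 1/72.9 = 0.080384 per hour.
t_eff = 15 × 72.9 / (15 + 72.9) ≈ 12.44 hours.
Remaining = 225 × (1/2)^(52.1/12.44) = 225 × (1/2)^4.188 ≈ 12.344 cpm.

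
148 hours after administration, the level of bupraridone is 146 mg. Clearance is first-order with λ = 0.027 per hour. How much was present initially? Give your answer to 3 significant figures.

7940 mg

t½ = ln 2 / λ = 0.69315 / 0.027 ≈ 25.672 hours.
Number of half-lives elapsed: n = 148/25.672 ≈ 5.765.
A₀ = A × 2^n = 146 × 2^5.765 = 146 × 54.38 ≈ 7939.5 mg.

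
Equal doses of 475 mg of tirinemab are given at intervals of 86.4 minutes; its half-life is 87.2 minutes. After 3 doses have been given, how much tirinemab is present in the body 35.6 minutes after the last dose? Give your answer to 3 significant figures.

629 mg

The 3 doses were given 208.4, 122, 35.6 minutes ago.
Total = 475·(1/2)^(208.4/87.2) + 475·(1/2)^(122/87.2) + 475·(1/2)^(35.6/87.2)
      = 90.627 + 180.11 + 357.93 ≈ 628.66 mg.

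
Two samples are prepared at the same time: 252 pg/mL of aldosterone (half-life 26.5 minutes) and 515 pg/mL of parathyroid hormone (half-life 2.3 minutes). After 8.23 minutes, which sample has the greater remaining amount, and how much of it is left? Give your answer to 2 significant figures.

aldosterone, 200 pg/mL

aldosterone: 252 × (1/2)^0.31057 ≈ 203.19 pg/mL.
parathyroid hormone: 515 × (1/2)^3.5783 ≈ 43.116 pg/mL.
Aldosterone has more remaining, at ≈ 203.19 pg/mL.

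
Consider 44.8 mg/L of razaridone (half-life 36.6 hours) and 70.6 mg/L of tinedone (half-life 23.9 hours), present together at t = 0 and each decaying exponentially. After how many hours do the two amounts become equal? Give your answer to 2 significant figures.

Set 44.8·(1/2)^(t/36.6) = 70.6·(1/2)^(t/23.9).
Taking log₂: log₂(44.8/70.6) = t·(1/36.6 − 1/23.9).
log₂(0.63456) = -0.65617; 1/36.6 − 1/23.9 = -0.014519.
t = -0.65617 / -0.014519 ≈ 45.195 hours.

45 hours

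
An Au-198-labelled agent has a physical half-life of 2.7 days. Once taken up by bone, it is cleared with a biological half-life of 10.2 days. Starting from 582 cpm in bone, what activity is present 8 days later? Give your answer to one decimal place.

43.3 cpm

1/t_eff = 1/t_phys + 1/t_biol = 1/2.7 + 1/10.2 = 0.46841 per day.
t_eff = 2.7 × 10.2 / (2.7 + 10.2) ≈ 2.1349 days.
Remaining = 582 × (1/2)^(8/2.1349) = 582 × (1/2)^3.7473 ≈ 43.339 cpm.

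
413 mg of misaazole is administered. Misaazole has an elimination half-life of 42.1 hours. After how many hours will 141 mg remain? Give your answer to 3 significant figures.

65.3 hours

Fraction remaining = 141/413 ≈ 0.3414.
n = log₂(413/141) = ln(2.9291)/ln 2 ≈ 1.5504 half-lives.
t = n × t½ = 1.5504 × 42.1 ≈ 65.274 hours.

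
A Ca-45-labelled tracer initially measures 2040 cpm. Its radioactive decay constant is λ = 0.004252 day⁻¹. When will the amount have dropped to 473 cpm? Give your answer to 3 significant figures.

344 days

t½ = ln 2 / λ = 0.69315 / 0.004252 ≈ 163.02 days.
Fraction remaining = 473/2040 ≈ 0.23186.
n = log₂(2040/473) = ln(4.3129)/ln 2 ≈ 2.1087 half-lives.
t = n × t½ = 2.1087 × 163.02 ≈ 343.75 days.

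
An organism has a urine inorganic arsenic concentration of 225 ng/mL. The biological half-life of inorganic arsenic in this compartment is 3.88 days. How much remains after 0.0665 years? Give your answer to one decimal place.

2.9 ng/mL

Convert the elapsed time: 0.0665 years = 24.2725 days.
Number of half-lives: n = 24.2725/3.88 ≈ 6.2558.
Remaining = 225 × (1/2)^6.2558 = 225 × 0.013086 ≈ 2.9444 ng/mL.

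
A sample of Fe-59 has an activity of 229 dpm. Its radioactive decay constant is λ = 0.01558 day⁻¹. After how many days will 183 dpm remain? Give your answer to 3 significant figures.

t½ = ln 2 / λ = 0.69315 / 0.01558 ≈ 44.49 days.
Fraction remaining = 183/229 ≈ 0.79913.
n = log₂(229/183) = ln(1.2514)/ln 2 ≈ 0.3235 half-lives.
t = n × t½ = 0.3235 × 44.49 ≈ 14.393 days.

14.4 days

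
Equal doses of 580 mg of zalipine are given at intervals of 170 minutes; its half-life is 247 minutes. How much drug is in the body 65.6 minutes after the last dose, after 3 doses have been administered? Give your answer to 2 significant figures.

970 mg

The 3 doses were given 405.6, 235.6, 65.6 minutes ago.
Total = 580·(1/2)^(405.6/247) + 580·(1/2)^(235.6/247) + 580·(1/2)^(65.6/247)
      = 185.83 + 299.43 + 482.48 ≈ 967.73 mg.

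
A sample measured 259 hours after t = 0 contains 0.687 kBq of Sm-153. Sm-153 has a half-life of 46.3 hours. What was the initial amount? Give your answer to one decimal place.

Number of half-lives elapsed: n = 259/46.3 ≈ 5.594.
A₀ = A × 2^n = 0.687 × 2^5.594 = 0.687 × 48.3 ≈ 33.182 kBq.

33.2 kBq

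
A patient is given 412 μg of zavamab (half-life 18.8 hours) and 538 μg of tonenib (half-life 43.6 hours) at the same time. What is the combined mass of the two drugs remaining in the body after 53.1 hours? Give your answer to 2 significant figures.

zavamab: 412 × (1/2)^(53.1/18.8) = 412 × (1/2)^2.8245 ≈ 58.163 μg.
tonenib: 538 × (1/2)^(53.1/43.6) = 538 × (1/2)^1.2179 ≈ 231.29 μg.
Total = 58.163 + 231.29 ≈ 289.46 μg.

290 μg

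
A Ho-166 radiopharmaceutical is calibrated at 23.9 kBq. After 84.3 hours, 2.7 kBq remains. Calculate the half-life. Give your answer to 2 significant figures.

27 hours

A/A₀ = 2.7/23.9 ≈ 0.11297.
n = log₂(8.8519) ≈ 3.146 half-lives elapsed in 84.3 hours.
t½ = 84.3/3.146 ≈ 26.796 hours.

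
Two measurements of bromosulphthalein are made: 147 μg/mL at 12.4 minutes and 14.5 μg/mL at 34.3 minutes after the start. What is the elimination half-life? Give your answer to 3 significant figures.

6.55 minutes

Over Δt = 34.3 − 12.4 = 21.9 minutes, the level fell by a factor of 147/14.5 ≈ 10.138.
n = log₂(10.138) ≈ 3.3417 half-lives, so t½ = 21.9/3.3417 ≈ 6.5536 minutes.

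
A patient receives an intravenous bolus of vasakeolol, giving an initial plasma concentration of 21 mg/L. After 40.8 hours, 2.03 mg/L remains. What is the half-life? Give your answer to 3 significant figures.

A/A₀ = 2.03/21 ≈ 0.096667.
n = log₂(10.345) ≈ 3.3708 half-lives elapsed in 40.8 hours.
t½ = 40.8/3.3708 ≈ 12.104 hours.

12.1 hours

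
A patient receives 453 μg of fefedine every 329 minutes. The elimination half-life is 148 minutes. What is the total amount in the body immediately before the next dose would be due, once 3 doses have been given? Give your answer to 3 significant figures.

The 3 doses were given 987, 658, 329 minutes ago.
Total = 453·(1/2)^(987/148) + 453·(1/2)^(658/148) + 453·(1/2)^(329/148)
      = 4.452 + 20.784 + 97.032 ≈ 122.27 μg.

122 μg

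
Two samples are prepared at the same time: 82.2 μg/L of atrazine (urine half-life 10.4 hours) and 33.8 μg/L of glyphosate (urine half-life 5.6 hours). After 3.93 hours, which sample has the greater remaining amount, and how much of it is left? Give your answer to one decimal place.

atrazine: 82.2 × (1/2)^0.37788 ≈ 63.258 μg/L.
glyphosate: 33.8 × (1/2)^0.70179 ≈ 20.781 μg/L.
Atrazine has more remaining, at ≈ 63.258 μg/L.

atrazine, 63.3 μg/L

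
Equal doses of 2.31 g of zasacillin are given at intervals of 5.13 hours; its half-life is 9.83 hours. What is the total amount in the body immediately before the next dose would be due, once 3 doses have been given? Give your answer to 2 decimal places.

The 3 doses were given 15.39, 10.26, 5.13 hours ago.
Total = 2.31·(1/2)^(15.39/9.83) + 2.31·(1/2)^(10.26/9.83) + 2.31·(1/2)^(5.13/9.83)
      = 0.7804 + 1.1205 + 1.6088 ≈ 3.5097 g.

3.51 g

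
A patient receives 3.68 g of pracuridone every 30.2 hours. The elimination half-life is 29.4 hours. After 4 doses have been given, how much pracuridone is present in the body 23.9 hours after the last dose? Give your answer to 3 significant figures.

The 4 doses were given 114.5, 84.3, 54.1, 23.9 hours ago.
Total = 3.68·(1/2)^(114.5/29.4) + 3.68·(1/2)^(84.3/29.4) + 3.68·(1/2)^(54.1/29.4) + 3.68·(1/2)^(23.9/29.4)
      = 0.24744 + 0.5043 + 1.0278 + 2.0948 ≈ 3.8743 g.

3.87 g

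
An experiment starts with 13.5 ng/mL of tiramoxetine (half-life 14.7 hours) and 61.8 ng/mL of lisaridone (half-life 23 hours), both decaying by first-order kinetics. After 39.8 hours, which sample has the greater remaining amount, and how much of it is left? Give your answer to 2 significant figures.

tiramoxetine: 13.5 × (1/2)^2.7075 ≈ 2.0668 ng/mL.
lisaridone: 61.8 × (1/2)^1.7304 ≈ 18.624 ng/mL.
Lisaridone has more remaining, at ≈ 18.624 ng/mL.

lisaridone, 19 ng/mL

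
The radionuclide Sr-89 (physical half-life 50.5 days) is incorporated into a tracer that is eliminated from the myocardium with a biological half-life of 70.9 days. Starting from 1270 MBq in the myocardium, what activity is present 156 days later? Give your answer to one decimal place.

32.5 MBq

1/t_eff = 1/t_phys + 1/t_biol = 1/50.5 + 1/70.9 = 0.033906 per day.
t_eff = 50.5 × 70.9 / (50.5 + 70.9) ≈ 29.493 days.
Remaining = 1270 × (1/2)^(156/29.493) = 1270 × (1/2)^5.2894 ≈ 32.474 MBq.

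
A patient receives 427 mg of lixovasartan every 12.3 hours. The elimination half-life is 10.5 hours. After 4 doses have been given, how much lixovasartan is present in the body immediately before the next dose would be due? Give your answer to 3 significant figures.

328 mg

The 4 doses were given 49.2, 36.9, 24.6, 12.3 hours ago.
Total = 427·(1/2)^(49.2/10.5) + 427·(1/2)^(36.9/10.5) + 427·(1/2)^(24.6/10.5) + 427·(1/2)^(12.3/10.5)
      = 16.592 + 37.37 + 84.17 + 189.58 ≈ 327.71 mg.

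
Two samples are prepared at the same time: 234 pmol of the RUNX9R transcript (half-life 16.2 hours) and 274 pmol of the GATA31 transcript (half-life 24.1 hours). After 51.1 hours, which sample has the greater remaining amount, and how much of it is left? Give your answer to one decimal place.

RUNX9R transcript: 234 × (1/2)^3.1543 ≈ 26.283 pmol.
GATA31 transcript: 274 × (1/2)^2.1203 ≈ 63.018 pmol.
GATA31 transcript has more remaining, at ≈ 63.018 pmol.

GATA31 transcript, 63.0 pmol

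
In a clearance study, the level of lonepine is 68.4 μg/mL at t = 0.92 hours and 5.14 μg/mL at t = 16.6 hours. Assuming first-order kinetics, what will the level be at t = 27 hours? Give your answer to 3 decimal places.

0.923 μg/mL

Over Δt = 16.6 − 0.92 = 15.68 hours, the level fell by a factor of 68.4/5.14 ≈ 13.307.
n = log₂(13.307) ≈ 3.7342 half-lives, so t½ = 15.68/3.7342 ≈ 4.1991 hours.
From t = 16.6 to t = 27: 5.14 × (1/2)^((27−16.6)/4.1991) ≈ 0.9234 μg/mL.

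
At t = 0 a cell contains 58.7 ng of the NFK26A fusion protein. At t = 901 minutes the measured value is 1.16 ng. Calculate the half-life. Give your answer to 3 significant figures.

A/A₀ = 1.16/58.7 ≈ 0.019761.
n = log₂(50.603) ≈ 5.6612 half-lives elapsed in 901 minutes.
t½ = 901/5.6612 ≈ 159.15 minutes.

159 minutes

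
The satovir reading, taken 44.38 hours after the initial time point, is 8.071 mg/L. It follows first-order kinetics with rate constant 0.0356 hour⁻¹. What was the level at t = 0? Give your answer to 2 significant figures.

t½ = ln 2 / k = 0.69315 / 0.0356 ≈ 19.47 hours.
Number of half-lives elapsed: n = 44.38/19.47 ≈ 2.2794.
A₀ = A × 2^n = 8.071 × 2^2.2794 = 8.071 × 4.8546 ≈ 39.182 mg/L.

39 mg/L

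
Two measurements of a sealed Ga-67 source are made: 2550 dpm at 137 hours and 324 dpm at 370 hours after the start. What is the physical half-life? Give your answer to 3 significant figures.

Over Δt = 370 − 137 = 233 hours, the level fell by a factor of 2550/324 ≈ 7.8704.
n = log₂(7.8704) ≈ 2.9764 half-lives, so t½ = 233/2.9764 ≈ 78.282 hours.

78.3 hours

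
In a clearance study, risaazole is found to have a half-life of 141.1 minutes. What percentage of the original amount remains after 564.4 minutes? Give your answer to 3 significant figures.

6.25%

n = 564.4/141.1 ≈ 4 half-lives.
Fraction remaining = (1/2)^4 ≈ 0.0625, i.e. 6.25%.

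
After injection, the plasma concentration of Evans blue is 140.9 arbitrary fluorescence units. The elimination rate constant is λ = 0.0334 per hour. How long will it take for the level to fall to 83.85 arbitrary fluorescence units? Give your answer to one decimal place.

15.5 hours

t½ = ln 2 / λ = 0.69315 / 0.0334 ≈ 20.753 hours.
Fraction remaining = 83.85/140.9 ≈ 0.5951.
n = log₂(140.9/83.85) = ln(1.6804)/ln 2 ≈ 0.74879 half-lives.
t = n × t½ = 0.74879 × 20.753 ≈ 15.54 hours.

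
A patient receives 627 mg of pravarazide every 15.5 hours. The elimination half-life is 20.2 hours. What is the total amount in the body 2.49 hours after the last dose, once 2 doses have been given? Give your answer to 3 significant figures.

The 2 doses were given 17.99, 2.49 hours ago.
Total = 627·(1/2)^(17.99/20.2) + 627·(1/2)^(2.49/20.2)
      = 338.2 + 575.65 ≈ 913.85 mg.

914 mg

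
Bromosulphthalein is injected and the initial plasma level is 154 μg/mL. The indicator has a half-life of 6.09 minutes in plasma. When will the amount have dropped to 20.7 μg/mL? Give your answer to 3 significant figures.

Fraction remaining = 20.7/154 ≈ 0.13442.
n = log₂(154/20.7) = ln(7.4396)/ln 2 ≈ 2.8952 half-lives.
t = n × t½ = 2.8952 × 6.09 ≈ 17.632 minutes.

17.6 minutes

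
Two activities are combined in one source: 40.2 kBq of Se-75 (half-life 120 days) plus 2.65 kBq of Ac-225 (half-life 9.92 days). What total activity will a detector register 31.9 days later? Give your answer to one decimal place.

33.7 kBq

Se-75: 40.2 × (1/2)^(31.9/120) = 40.2 × (1/2)^0.26583 ≈ 33.435 kBq.
Ac-225: 2.65 × (1/2)^(31.9/9.92) = 2.65 × (1/2)^3.2157 ≈ 0.28524 kBq.
Total = 33.435 + 0.28524 ≈ 33.72 kBq.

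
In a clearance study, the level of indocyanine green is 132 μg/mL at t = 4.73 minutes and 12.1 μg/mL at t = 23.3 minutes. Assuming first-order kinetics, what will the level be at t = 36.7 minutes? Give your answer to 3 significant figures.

2.16 μg/mL

Over Δt = 23.3 − 4.73 = 18.57 minutes, the level fell by a factor of 132/12.1 ≈ 10.909.
n = log₂(10.909) ≈ 3.4475 half-lives, so t½ = 18.57/3.4475 ≈ 5.3866 minutes.
From t = 23.3 to t = 36.7: 12.1 × (1/2)^((36.7−23.3)/5.3866) ≈ 2.1574 μg/mL.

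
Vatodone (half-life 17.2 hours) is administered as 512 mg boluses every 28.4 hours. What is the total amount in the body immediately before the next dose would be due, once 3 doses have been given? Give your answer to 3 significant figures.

231 mg

The 3 doses were given 85.2, 56.8, 28.4 hours ago.
Total = 512·(1/2)^(85.2/17.2) + 512·(1/2)^(56.8/17.2) + 512·(1/2)^(28.4/17.2)
      = 16.524 + 51.9 + 163.01 ≈ 231.44 mg.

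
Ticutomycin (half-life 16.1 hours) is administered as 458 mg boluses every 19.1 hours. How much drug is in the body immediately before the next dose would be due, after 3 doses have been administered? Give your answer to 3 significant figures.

The 3 doses were given 57.3, 38.2, 19.1 hours ago.
Total = 458·(1/2)^(57.3/16.1) + 458·(1/2)^(38.2/16.1) + 458·(1/2)^(19.1/16.1)
      = 38.86 + 88.434 + 201.25 ≈ 328.55 mg.

329 mg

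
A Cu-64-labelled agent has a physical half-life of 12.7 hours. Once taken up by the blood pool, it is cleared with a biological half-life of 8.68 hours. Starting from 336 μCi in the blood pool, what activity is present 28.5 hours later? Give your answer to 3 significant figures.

7.28 μCi

1/t_eff = 1/t_phys + 1/t_biol = 1/12.7 + 1/8.68 = 0.19395 per hour.
t_eff = 12.7 × 8.68 / (12.7 + 8.68) ≈ 5.156 hours.
Remaining = 336 × (1/2)^(28.5/5.156) = 336 × (1/2)^5.5275 ≈ 7.2844 μCi.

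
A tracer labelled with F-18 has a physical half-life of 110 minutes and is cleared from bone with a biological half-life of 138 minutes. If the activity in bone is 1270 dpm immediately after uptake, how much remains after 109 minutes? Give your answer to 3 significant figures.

370 dpm

1/t_eff = 1/t_phys + 1/t_biol = 1/110 + 1/138 = 0.016337 per minute.
t_eff = 110 × 138 / (110 + 138) ≈ 61.21 minutes.
Remaining = 1270 × (1/2)^(109/61.21) = 1270 × (1/2)^1.7808 ≈ 369.61 dpm.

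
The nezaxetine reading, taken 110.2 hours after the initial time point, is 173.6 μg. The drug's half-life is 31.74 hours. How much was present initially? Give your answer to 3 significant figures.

Number of half-lives elapsed: n = 110.2/31.74 ≈ 3.472.
A₀ = A × 2^n = 173.6 × 2^3.472 = 173.6 × 11.096 ≈ 1926.3 μg.

1930 μg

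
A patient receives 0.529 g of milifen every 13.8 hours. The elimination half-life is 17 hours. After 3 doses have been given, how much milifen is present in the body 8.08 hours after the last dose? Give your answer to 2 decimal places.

0.72 g

The 3 doses were given 35.68, 21.88, 8.08 hours ago.
Total = 0.529·(1/2)^(35.68/17) + 0.529·(1/2)^(21.88/17) + 0.529·(1/2)^(8.08/17)
      = 0.12349 + 0.21678 + 0.38052 ≈ 0.72079 g.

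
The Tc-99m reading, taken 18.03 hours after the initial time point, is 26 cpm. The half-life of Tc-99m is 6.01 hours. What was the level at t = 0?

Number of half-lives elapsed: n = 18.03/6.01 ≈ 3.
A₀ = A × 2^n = 26 × 2^3 = 26 × 8 ≈ 208 cpm.

208 cpm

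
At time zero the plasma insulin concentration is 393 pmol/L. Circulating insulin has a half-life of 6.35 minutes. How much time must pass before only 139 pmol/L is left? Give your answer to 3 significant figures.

Fraction remaining = 139/393 ≈ 0.35369.
n = log₂(393/139) = ln(2.8273)/ln 2 ≈ 1.4994 half-lives.
t = n × t½ = 1.4994 × 6.35 ≈ 9.5215 minutes.

9.52 minutes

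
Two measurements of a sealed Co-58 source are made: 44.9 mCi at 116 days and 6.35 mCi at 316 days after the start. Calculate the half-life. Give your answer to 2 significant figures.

71 days

Over Δt = 316 − 116 = 200 days, the level fell by a factor of 44.9/6.35 ≈ 7.0709.
n = log₂(7.0709) ≈ 2.8219 half-lives, so t½ = 200/2.8219 ≈ 70.875 days.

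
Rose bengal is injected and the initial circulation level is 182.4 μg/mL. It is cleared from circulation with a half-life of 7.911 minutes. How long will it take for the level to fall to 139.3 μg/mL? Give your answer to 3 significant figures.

3.08 minutes

Fraction remaining = 139.3/182.4 ≈ 0.76371.
n = log₂(182.4/139.3) = ln(1.3094)/ln 2 ≈ 0.38891 half-lives.
t = n × t½ = 0.38891 × 7.911 ≈ 3.0767 minutes.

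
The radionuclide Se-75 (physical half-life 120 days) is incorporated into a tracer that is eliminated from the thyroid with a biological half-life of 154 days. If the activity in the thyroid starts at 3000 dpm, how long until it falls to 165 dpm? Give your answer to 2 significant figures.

280 days

1/t_eff = 1/t_phys + 1/t_biol = 1/120 + 1/154 = 0.014827 per day.
t_eff = 120 × 154 / (120 + 154) ≈ 67.445 days.
n = log₂(3000/165) ≈ 4.1844; t = 4.1844 × 67.445 ≈ 282.22 days.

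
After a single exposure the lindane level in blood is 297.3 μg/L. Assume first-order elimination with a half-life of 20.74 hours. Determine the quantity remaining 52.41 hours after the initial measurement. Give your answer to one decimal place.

Number of half-lives: n = 52.41/20.74 ≈ 2.527.
Remaining = 297.3 × (1/2)^2.527 = 297.3 × 0.1735 ≈ 51.581 μg/L.

51.6 μg/L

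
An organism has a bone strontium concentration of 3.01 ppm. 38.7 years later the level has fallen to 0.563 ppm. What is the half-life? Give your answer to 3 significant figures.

16.0 years

A/A₀ = 0.563/3.01 ≈ 0.18704.
n = log₂(5.3464) ≈ 2.4186 half-lives elapsed in 38.7 years.
t½ = 38.7/2.4186 ≈ 16.001 years.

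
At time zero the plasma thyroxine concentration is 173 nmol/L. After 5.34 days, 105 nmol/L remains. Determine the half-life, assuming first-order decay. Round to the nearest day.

7 days

A/A₀ = 105/173 ≈ 0.60694.
n = log₂(1.6476) ≈ 0.72038 half-lives elapsed in 5.34 days.
t½ = 5.34/0.72038 ≈ 7.4127 days.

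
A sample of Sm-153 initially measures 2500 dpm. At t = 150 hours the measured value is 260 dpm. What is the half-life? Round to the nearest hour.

A/A₀ = 260/2500 ≈ 0.104.
n = log₂(9.6154) ≈ 3.2653 half-lives elapsed in 150 hours.
t½ = 150/3.2653 ≈ 45.937 hours.

46 hours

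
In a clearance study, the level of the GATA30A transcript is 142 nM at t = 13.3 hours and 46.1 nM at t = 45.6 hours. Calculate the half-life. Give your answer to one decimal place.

Over Δt = 45.6 − 13.3 = 32.3 hours, the level fell by a factor of 142/46.1 ≈ 3.0803.
n = log₂(3.0803) ≈ 1.6231 half-lives, so t½ = 32.3/1.6231 ≈ 19.901 hours.

19.9 hours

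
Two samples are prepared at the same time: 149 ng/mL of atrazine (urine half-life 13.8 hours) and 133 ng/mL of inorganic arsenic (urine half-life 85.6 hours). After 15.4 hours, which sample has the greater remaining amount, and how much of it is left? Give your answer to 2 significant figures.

atrazine: 149 × (1/2)^1.1159 ≈ 68.747 ng/mL.
inorganic arsenic: 133 × (1/2)^0.17991 ≈ 117.41 ng/mL.
Inorganic arsenic has more remaining, at ≈ 117.41 ng/mL.

inorganic arsenic, 120 ng/mL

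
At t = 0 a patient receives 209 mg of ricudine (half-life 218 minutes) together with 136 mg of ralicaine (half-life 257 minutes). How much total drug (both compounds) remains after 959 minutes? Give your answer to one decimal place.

20.1 mg

ricudine: 209 × (1/2)^(959/218) = 209 × (1/2)^4.3991 ≈ 9.9058 mg.
ralicaine: 136 × (1/2)^(959/257) = 136 × (1/2)^3.7315 ≈ 10.239 mg.
Total = 9.9058 + 10.239 ≈ 20.144 mg.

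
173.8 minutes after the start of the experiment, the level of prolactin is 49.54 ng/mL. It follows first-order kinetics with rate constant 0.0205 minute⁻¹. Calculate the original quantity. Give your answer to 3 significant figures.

t½ = ln 2 / λ = 0.69315 / 0.0205 ≈ 33.812 minutes.
Number of half-lives elapsed: n = 173.8/33.812 ≈ 5.1402.
A₀ = A × 2^n = 49.54 × 2^5.1402 = 49.54 × 35.265 ≈ 1747 ng/mL.

1750 ng/mL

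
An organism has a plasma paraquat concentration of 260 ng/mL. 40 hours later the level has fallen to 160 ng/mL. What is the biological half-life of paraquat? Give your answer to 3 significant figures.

A/A₀ = 160/260 ≈ 0.61538.
n = log₂(1.625) ≈ 0.70044 half-lives elapsed in 40 hours.
t½ = 40/0.70044 ≈ 57.107 hours.

57.1 hours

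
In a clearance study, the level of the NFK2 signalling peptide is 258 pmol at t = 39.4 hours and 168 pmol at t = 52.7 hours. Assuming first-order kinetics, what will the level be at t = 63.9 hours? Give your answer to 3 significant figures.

117 pmol

Over Δt = 52.7 − 39.4 = 13.3 hours, the level fell by a factor of 258/168 ≈ 1.5357.
n = log₂(1.5357) ≈ 0.61891 half-lives, so t½ = 13.3/0.61891 ≈ 21.489 hours.
From t = 52.7 to t = 63.9: 168 × (1/2)^((63.9−52.7)/21.489) ≈ 117.06 pmol.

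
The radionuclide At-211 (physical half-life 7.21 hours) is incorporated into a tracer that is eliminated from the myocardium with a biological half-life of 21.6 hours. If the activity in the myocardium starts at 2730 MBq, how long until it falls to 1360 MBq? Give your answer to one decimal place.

5.4 hours

1/t_eff = 1/t_phys + 1/t_biol = 1/7.21 + 1/21.6 = 0.18499 per hour.
t_eff = 7.21 × 21.6 / (7.21 + 21.6) ≈ 5.4056 hours.
n = log₂(2730/1360) ≈ 1.0053; t = 1.0053 × 5.4056 ≈ 5.4342 hours.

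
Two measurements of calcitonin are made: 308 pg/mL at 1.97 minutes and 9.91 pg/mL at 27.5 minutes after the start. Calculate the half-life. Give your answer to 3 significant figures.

Over Δt = 27.5 − 1.97 = 25.53 minutes, the level fell by a factor of 308/9.91 ≈ 31.08.
n = log₂(31.08) ≈ 4.9579 half-lives, so t½ = 25.53/4.9579 ≈ 5.1494 minutes.

5.15 minutes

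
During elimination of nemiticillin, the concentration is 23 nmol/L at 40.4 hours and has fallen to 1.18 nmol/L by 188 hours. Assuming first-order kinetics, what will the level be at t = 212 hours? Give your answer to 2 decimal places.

Over Δt = 188 − 40.4 = 147.6 hours, the level fell by a factor of 23/1.18 ≈ 19.492.
n = log₂(19.492) ≈ 4.2848 half-lives, so t½ = 147.6/4.2848 ≈ 34.448 hours.
From t = 188 to t = 212: 1.18 × (1/2)^((212−188)/34.448) ≈ 0.72803 nmol/L.

0.73 nmol/L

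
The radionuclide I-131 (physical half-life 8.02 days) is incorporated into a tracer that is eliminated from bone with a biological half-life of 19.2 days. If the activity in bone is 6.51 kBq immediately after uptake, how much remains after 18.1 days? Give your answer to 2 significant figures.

1/t_eff = 1/t_phys + 1/t_biol = 1/8.02 + 1/19.2 = 0.17677 per day.
t_eff = 8.02 × 19.2 / (8.02 + 19.2) ≈ 5.657 days.
Remaining = 6.51 × (1/2)^(18.1/5.657) = 6.51 × (1/2)^3.1996 ≈ 0.70862 kBq.

0.71 kBq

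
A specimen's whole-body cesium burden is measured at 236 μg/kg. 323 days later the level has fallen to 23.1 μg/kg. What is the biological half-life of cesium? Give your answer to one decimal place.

96.3 days

A/A₀ = 23.1/236 ≈ 0.097881.
n = log₂(10.216) ≈ 3.3528 half-lives elapsed in 323 days.
t½ = 323/3.3528 ≈ 96.337 days.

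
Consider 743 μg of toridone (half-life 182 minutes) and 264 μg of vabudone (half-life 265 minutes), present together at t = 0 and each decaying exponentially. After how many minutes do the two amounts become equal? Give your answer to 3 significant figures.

867 minutes

Set 743·(1/2)^(t/182) = 264·(1/2)^(t/265).
Taking log₂: log₂(743/264) = t·(1/182 − 1/265).
log₂(2.8144) = 1.4928; 1/182 − 1/265 = 0.0017209.
t = 1.4928 / 0.0017209 ≈ 867.46 minutes.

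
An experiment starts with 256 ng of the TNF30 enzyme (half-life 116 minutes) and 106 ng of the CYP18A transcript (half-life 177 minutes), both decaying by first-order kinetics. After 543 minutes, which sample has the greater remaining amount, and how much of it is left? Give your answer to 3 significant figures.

TNF30 enzyme: 256 × (1/2)^4.681 ≈ 9.9795 ng.
CYP18A transcript: 106 × (1/2)^3.0678 ≈ 12.642 ng.
CYP18A transcript has more remaining, at ≈ 12.642 ng.

CYP18A transcript, 12.6 ng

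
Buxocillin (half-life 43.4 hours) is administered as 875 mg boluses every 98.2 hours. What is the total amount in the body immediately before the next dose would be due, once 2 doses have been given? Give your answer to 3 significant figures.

The 2 doses were given 196.4, 98.2 hours ago.
Total = 875·(1/2)^(196.4/43.4) + 875·(1/2)^(98.2/43.4)
      = 37.996 + 182.34 ≈ 220.33 mg.

220 mg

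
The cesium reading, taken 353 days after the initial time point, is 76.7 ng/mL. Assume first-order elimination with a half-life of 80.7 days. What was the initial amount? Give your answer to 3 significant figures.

1590 ng/mL

Number of half-lives elapsed: n = 353/80.7 ≈ 4.3742.
A₀ = A × 2^n = 76.7 × 2^4.3742 = 76.7 × 20.738 ≈ 1590.6 ng/mL.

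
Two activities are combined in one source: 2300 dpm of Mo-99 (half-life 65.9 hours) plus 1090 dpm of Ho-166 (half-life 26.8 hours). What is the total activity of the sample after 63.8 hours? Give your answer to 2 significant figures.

Mo-99: 2300 × (1/2)^(63.8/65.9) = 2300 × (1/2)^0.96813 ≈ 1175.7 dpm.
Ho-166: 1090 × (1/2)^(63.8/26.8) = 1090 × (1/2)^2.3806 ≈ 209.31 dpm.
Total = 1175.7 + 209.31 ≈ 1385 dpm.

1400 dpm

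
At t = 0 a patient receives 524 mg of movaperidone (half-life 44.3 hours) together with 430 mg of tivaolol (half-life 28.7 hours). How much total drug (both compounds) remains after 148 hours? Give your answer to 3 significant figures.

movaperidone: 524 × (1/2)^(148/44.3) = 524 × (1/2)^3.3409 ≈ 51.717 mg.
tivaolol: 430 × (1/2)^(148/28.7) = 430 × (1/2)^5.1568 ≈ 12.054 mg.
Total = 51.717 + 12.054 ≈ 63.771 mg.

63.8 mg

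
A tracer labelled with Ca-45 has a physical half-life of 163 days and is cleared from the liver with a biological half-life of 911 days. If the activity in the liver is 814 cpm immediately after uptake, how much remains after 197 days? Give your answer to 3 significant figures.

1/t_eff = 1/t_phys + 1/t_biol = 1/163 + 1/911 = 0.0072327 per day.
t_eff = 163 × 911 / (163 + 911) ≈ 138.26 days.
Remaining = 814 × (1/2)^(197/138.26) = 814 × (1/2)^1.4248 ≈ 303.18 cpm.

303 cpm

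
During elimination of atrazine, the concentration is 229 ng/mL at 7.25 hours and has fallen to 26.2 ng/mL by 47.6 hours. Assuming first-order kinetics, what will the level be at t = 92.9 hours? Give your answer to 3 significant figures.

Over Δt = 47.6 − 7.25 = 40.35 hours, the level fell by a factor of 229/26.2 ≈ 8.7405.
n = log₂(8.7405) ≈ 3.1277 half-lives, so t½ = 40.35/3.1277 ≈ 12.901 hours.
From t = 47.6 to t = 92.9: 26.2 × (1/2)^((92.9−47.6)/12.901) ≈ 2.2975 ng/mL.

2.30 ng/mL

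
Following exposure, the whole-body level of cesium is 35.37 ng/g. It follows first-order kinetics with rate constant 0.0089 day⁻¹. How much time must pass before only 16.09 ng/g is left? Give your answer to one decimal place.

t½ = ln 2 / k = 0.69315 / 0.0089 ≈ 77.882 days.
Fraction remaining = 16.09/35.37 ≈ 0.45491.
n = log₂(35.37/16.09) = ln(2.1983)/ln 2 ≈ 1.1364 half-lives.
t = n × t½ = 1.1364 × 77.882 ≈ 88.502 days.

88.5 days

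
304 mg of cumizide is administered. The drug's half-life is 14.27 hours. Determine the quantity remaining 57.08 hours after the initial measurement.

Elapsed time is 4 half-lives (57.08/14.27).
Each half-life halves the amount: 304 × (1/2)^4 = 304/16 = 19 mg.

19 mg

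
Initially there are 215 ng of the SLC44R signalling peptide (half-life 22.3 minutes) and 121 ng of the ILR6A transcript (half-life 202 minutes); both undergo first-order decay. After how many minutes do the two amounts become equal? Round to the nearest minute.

21 minutes

Set 215·(1/2)^(t/22.3) = 121·(1/2)^(t/202).
Taking log₂: log₂(215/121) = t·(1/22.3 − 1/202).
log₂(1.7769) = 0.82933; 1/22.3 − 1/202 = 0.039893.
t = 0.82933 / 0.039893 ≈ 20.789 minutes.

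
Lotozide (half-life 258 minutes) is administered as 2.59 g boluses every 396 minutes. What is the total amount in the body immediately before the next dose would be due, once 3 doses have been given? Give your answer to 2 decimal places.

1.31 g

The 3 doses were given 1188, 792, 396 minutes ago.
Total = 2.59·(1/2)^(1188/258) + 2.59·(1/2)^(792/258) + 2.59·(1/2)^(396/258)
      = 0.10645 + 0.30847 + 0.89383 ≈ 1.3087 g.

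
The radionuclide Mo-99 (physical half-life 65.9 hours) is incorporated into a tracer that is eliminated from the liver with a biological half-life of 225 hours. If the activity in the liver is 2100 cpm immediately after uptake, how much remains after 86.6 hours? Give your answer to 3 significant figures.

647 cpm

1/t_eff = 1/t_phys + 1/t_biol = 1/65.9 + 1/225 = 0.019619 per hour.
t_eff = 65.9 × 225 / (65.9 + 225) ≈ 50.971 hours.
Remaining = 2100 × (1/2)^(86.6/50.971) = 2100 × (1/2)^1.699 ≈ 646.8 cpm.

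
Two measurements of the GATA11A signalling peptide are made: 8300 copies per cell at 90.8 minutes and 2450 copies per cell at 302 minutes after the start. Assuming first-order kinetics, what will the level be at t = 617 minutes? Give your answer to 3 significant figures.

Over Δt = 302 − 90.8 = 211.2 minutes, the level fell by a factor of 8300/2450 ≈ 3.3878.
n = log₂(3.3878) ≈ 1.7603 half-lives, so t½ = 211.2/1.7603 ≈ 119.98 minutes.
From t = 302 to t = 617: 2450 × (1/2)^((617−302)/119.98) ≈ 397.02 copies per cell.

397 copies per cell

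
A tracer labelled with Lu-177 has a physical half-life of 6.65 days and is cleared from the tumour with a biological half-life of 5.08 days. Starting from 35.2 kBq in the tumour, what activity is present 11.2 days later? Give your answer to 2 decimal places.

1/t_eff = 1/t_phys + 1/t_biol = 1/6.65 + 1/5.08 = 0.34723 per day.
t_eff = 6.65 × 5.08 / (6.65 + 5.08) ≈ 2.88 days.
Remaining = 35.2 × (1/2)^(11.2/2.88) = 35.2 × (1/2)^3.8889 ≈ 2.3761 kBq.

2.38 kBq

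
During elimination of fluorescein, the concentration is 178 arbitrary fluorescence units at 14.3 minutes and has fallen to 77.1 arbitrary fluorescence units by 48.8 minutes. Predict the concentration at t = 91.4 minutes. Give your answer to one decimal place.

27.4 arbitrary fluorescence units

Over Δt = 48.8 − 14.3 = 34.5 minutes, the level fell by a factor of 178/77.1 ≈ 2.3087.
n = log₂(2.3087) ≈ 1.2071 half-lives, so t½ = 34.5/1.2071 ≈ 28.582 minutes.
From t = 48.8 to t = 91.4: 77.1 × (1/2)^((91.4−48.8)/28.582) ≈ 27.44 arbitrary fluorescence units.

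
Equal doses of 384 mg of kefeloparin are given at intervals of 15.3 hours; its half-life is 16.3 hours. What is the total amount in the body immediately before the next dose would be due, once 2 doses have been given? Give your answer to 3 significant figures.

305 mg

The 2 doses were given 30.6, 15.3 hours ago.
Total = 384·(1/2)^(30.6/16.3) + 384·(1/2)^(15.3/16.3)
      = 104.52 + 200.34 ≈ 304.86 mg.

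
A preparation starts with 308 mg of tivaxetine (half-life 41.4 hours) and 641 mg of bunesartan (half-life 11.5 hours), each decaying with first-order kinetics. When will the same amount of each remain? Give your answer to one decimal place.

16.8 hours

Set 308·(1/2)^(t/41.4) = 641·(1/2)^(t/11.5).
Taking log₂: log₂(308/641) = t·(1/41.4 − 1/11.5).
log₂(0.4805) = -1.0574; 1/41.4 − 1/11.5 = -0.062802.
t = -1.0574 / -0.062802 ≈ 16.837 hours.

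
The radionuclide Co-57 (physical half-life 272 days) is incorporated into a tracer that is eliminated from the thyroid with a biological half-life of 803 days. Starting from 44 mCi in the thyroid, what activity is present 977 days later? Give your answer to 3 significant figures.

1/t_eff = 1/t_phys + 1/t_biol = 1/272 + 1/803 = 0.0049218 per day.
t_eff = 272 × 803 / (272 + 803) ≈ 203.18 days.
Remaining = 44 × (1/2)^(977/203.18) = 44 × (1/2)^4.8086 ≈ 1.5701 mCi.

1.57 mCi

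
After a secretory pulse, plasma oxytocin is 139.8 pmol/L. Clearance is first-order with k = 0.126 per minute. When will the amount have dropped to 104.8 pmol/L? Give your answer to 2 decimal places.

2.29 minutes

t½ = ln 2 / k = 0.69315 / 0.126 ≈ 5.5012 minutes.
Fraction remaining = 104.8/139.8 ≈ 0.74964.
n = log₂(139.8/104.8) = ln(1.334)/ln 2 ≈ 0.41573 half-lives.
t = n × t½ = 0.41573 × 5.5012 ≈ 2.287 minutes.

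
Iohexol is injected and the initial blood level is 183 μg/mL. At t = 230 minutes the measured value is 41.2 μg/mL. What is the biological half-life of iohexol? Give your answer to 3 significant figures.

107 minutes

A/A₀ = 41.2/183 ≈ 0.22514.
n = log₂(4.4417) ≈ 2.1511 half-lives elapsed in 230 minutes.
t½ = 230/2.1511 ≈ 106.92 minutes.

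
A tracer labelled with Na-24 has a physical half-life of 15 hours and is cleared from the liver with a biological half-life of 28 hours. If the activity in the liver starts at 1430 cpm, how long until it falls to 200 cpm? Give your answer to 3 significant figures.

27.7 hours

1/t_eff = 1/t_phys + 1/t_biol = 1/15 + 1/28 = 0.10238 per hour.
t_eff = 15 × 28 / (15 + 28) ≈ 9.7674 hours.
n = log₂(1430/200) ≈ 2.8379; t = 2.8379 × 9.7674 ≈ 27.719 hours.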